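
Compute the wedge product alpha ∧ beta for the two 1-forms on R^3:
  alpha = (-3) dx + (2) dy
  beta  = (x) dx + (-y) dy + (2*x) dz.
alpha ∧ beta = (-2*x + 3*y) dx ∧ dy + (-6*x) dx ∧ dz + (4*x) dy ∧ dz

Distribute the wedge, using dx_i ∧ dx_j = -dx_j ∧ dx_i and dx_i ∧ dx_i = 0. For each pair (i, j) with i < j, the coefficient of dx_i ∧ dx_j in alpha ∧ beta is (alpha_i * beta_j - alpha_j * beta_i). Collecting: alpha ∧ beta = (-2*x + 3*y) dx ∧ dy + (-6*x) dx ∧ dz + (4*x) dy ∧ dz.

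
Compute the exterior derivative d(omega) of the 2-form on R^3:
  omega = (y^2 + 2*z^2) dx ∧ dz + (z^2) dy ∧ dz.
d(omega) = (-2*y) dx ∧ dy ∧ dz

For a 2-form omega = sum_{i<j} g_{ij} dx_i ∧ dx_j, the exterior derivative is
  d(omega) = sum_{i<j} d(g_{ij}) ∧ dx_i ∧ dx_j = sum_{i<j, k} (∂g_{ij}/∂x_k) dx_k ∧ dx_i ∧ dx_j.
Expand each term, using dx_k ∧ dx_i ∧ dx_j = sgn(permutation) dx_{(a)} ∧ dx_{(b)} ∧ dx_{(c)} with (a < b < c) sorted:
  d(y^2 + 2*z^2) includes (∂/∂y)(y^2 + 2*z^2) dy = (2*y) dy, which multiplied by dx ∧ dz gives (-2*y) dx ∧ dy ∧ dz
Collecting like 3-forms: d(omega) = (-2*y) dx ∧ dy ∧ dz.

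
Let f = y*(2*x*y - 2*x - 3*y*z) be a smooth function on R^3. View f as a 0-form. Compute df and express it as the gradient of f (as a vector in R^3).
df = (2*y*(y - 1)) dx + (4*x*y - 2*x - 6*y*z) dy + (-3*y^2) dz; grad f = (2*y*(y - 1), 4*x*y - 2*x - 6*y*z, -3*y^2)

For a 0-form f, d f = (∂f/∂x) dx + (∂f/∂y) dy + (∂f/∂z) dz. The components of the vector representation are exactly the entries of grad f in Cartesian coordinates:
  ∂f/∂x = 2*y*(y - 1)
  ∂f/∂y = 4*x*y - 2*x - 6*y*z
  ∂f/∂z = -3*y^2.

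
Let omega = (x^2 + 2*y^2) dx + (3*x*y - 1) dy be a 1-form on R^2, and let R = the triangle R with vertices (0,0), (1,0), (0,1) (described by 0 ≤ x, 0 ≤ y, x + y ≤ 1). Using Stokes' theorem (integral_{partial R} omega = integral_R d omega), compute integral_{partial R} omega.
integral_(partial R) omega = -1/6

Stokes: integral_partial_R omega = integral_R d omega with d omega = (∂Q/∂x - ∂P/∂y) dx ∧ dy.
  ∂Q/∂x = 3*y
  ∂P/∂y = 4*y
  integrand = ∂Q/∂x - ∂P/∂y = -y.
Integrating over R: integral_0^1 integral_0^{1-x} (-y) dy dx = -1/6.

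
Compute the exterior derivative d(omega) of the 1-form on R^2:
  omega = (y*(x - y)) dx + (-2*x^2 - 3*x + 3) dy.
d(omega) = (-5*x + 2*y - 3) dx ∧ dy

For a 1-form omega = sum_i f_i dx_i, the exterior derivative is
  d(omega) = sum_{i < j} (∂f_j/∂x_i - ∂f_i/∂x_j) dx_i ∧ dx_j.
  coefficient of dx ∧ dy: ∂f_2/∂x - ∂f_1/∂y = ∂(-2*x^2 - 3*x + 3)/∂x - ∂(y*(x - y))/∂y = -5*x + 2*y - 3
Assembling: d(omega) = (-5*x + 2*y - 3) dx ∧ dy.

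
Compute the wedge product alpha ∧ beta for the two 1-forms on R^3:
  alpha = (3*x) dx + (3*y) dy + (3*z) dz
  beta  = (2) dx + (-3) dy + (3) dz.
alpha ∧ beta = (-9*x - 6*y) dx ∧ dy + (9*x - 6*z) dx ∧ dz + (9*y + 9*z) dy ∧ dz

Distribute the wedge, using dx_i ∧ dx_j = -dx_j ∧ dx_i and dx_i ∧ dx_i = 0. For each pair (i, j) with i < j, the coefficient of dx_i ∧ dx_j in alpha ∧ beta is (alpha_i * beta_j - alpha_j * beta_i). Collecting: alpha ∧ beta = (-9*x - 6*y) dx ∧ dy + (9*x - 6*z) dx ∧ dz + (9*y + 9*z) dy ∧ dz.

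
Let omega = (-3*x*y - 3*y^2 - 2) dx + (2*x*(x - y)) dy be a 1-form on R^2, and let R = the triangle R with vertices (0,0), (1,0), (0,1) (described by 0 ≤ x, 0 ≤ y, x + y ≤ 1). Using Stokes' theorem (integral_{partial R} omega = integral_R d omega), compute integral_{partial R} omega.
integral_(partial R) omega = 11/6

Stokes: integral_partial_R omega = integral_R d omega with d omega = (∂Q/∂x - ∂P/∂y) dx ∧ dy.
  ∂Q/∂x = 4*x - 2*y
  ∂P/∂y = -3*x - 6*y
  integrand = ∂Q/∂x - ∂P/∂y = 7*x + 4*y.
Integrating over R: integral_0^1 integral_0^{1-x} (7*x + 4*y) dy dx = 11/6.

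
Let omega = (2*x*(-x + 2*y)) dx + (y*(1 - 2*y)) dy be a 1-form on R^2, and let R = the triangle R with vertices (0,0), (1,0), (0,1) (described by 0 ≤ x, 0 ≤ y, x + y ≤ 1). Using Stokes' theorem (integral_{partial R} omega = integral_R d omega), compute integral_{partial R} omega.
integral_(partial R) omega = -2/3

Stokes: integral_partial_R omega = integral_R d omega with d omega = (∂Q/∂x - ∂P/∂y) dx ∧ dy.
  ∂Q/∂x = 0
  ∂P/∂y = 4*x
  integrand = ∂Q/∂x - ∂P/∂y = -4*x.
Integrating over R: integral_0^1 integral_0^{1-x} (-4*x) dy dx = -2/3.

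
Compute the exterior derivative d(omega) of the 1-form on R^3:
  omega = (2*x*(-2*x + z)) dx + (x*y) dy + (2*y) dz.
d(omega) = (y) dx ∧ dy + (-2*x) dx ∧ dz + (2) dy ∧ dz

For a 1-form omega = sum_i f_i dx_i, the exterior derivative is
  d(omega) = sum_{i < j} (∂f_j/∂x_i - ∂f_i/∂x_j) dx_i ∧ dx_j.
  coefficient of dx ∧ dy: ∂f_2/∂x - ∂f_1/∂y = ∂(x*y)/∂x - ∂(2*x*(-2*x + z))/∂y = y
  coefficient of dx ∧ dz: ∂f_3/∂x - ∂f_1/∂z = ∂(2*y)/∂x - ∂(2*x*(-2*x + z))/∂z = -2*x
  coefficient of dy ∧ dz: ∂f_3/∂y - ∂f_2/∂z = ∂(2*y)/∂y - ∂(x*y)/∂z = 2
Assembling: d(omega) = (y) dx ∧ dy + (-2*x) dx ∧ dz + (2) dy ∧ dz.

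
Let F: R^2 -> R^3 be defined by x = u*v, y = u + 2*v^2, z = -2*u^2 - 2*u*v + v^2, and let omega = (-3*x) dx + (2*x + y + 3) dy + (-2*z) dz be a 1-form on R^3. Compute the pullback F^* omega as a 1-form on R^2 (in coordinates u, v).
F^* omega = (-16*u^3 - 24*u^2*v - 3*u*v^2 + 2*u*v + u + 4*v^3 + 2*v^2 + 3) du + (-8*u^3 - 3*u^2*v + 20*u*v^2 + 4*u*v + 4*v^3 + 12*v) dv

Using F^*(f dg) = (f ∘ F) d(g ∘ F), substitute each coordinate x_i by F_i(u, v) in f_i, and replace dx_i by d F_i = (∂F_i/∂u) du + (∂F_i/∂v) dv.
  For the x component: f_1(F) = -3*u*v; d F_1 = (v) du + (u) dv
  For the y component: f_2(F) = 2*u*v + u + 2*v^2 + 3; d F_2 = (1) du + (4*v) dv
  For the z component: f_3(F) = 4*u^2 + 4*u*v - 2*v^2; d F_3 = (-4*u - 2*v) du + (-2*u + 2*v) dv
Combining and collecting du, dv coefficients:
  coeff of du: -16*u^3 - 24*u^2*v - 3*u*v^2 + 2*u*v + u + 4*v^3 + 2*v^2 + 3
  coeff of dv: -8*u^3 - 3*u^2*v + 20*u*v^2 + 4*u*v + 4*v^3 + 12*v
F^* omega = (-16*u^3 - 24*u^2*v - 3*u*v^2 + 2*u*v + u + 4*v^3 + 2*v^2 + 3) du + (-8*u^3 - 3*u^2*v + 20*u*v^2 + 4*u*v + 4*v^3 + 12*v) dv.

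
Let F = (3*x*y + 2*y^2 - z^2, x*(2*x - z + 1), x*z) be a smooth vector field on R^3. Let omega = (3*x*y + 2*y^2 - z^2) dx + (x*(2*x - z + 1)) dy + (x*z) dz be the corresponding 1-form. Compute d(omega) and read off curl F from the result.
d(omega) = (x) dy ∧ dz + (-3*z) dz ∧ dx + (x - 4*y - z + 1) dx ∧ dy; curl F = (x, -3*z, x - 4*y - z + 1)

d omega = sum_{i<j} (∂f_j/∂x_i - ∂f_i/∂x_j) dx_i ∧ dx_j. Under the identification (dy ∧ dz, dz ∧ dx, dx ∧ dy) ↔ (e_x, e_y, e_z), the coefficients are exactly the components of curl F. Compute:
  ∂R/∂y - ∂Q/∂z = (0) - (-x) = x
  ∂P/∂z - ∂R/∂x = (-2*z) - (z) = -3*z
  ∂Q/∂x - ∂P/∂y = (4*x - z + 1) - (3*x + 4*y) = x - 4*y - z + 1.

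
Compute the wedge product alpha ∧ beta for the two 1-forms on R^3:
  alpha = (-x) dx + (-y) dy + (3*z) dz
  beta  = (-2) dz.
alpha ∧ beta = (2*x) dx ∧ dz + (2*y) dy ∧ dz

Distribute the wedge, using dx_i ∧ dx_j = -dx_j ∧ dx_i and dx_i ∧ dx_i = 0. For each pair (i, j) with i < j, the coefficient of dx_i ∧ dx_j in alpha ∧ beta is (alpha_i * beta_j - alpha_j * beta_i). Collecting: alpha ∧ beta = (2*x) dx ∧ dz + (2*y) dy ∧ dz.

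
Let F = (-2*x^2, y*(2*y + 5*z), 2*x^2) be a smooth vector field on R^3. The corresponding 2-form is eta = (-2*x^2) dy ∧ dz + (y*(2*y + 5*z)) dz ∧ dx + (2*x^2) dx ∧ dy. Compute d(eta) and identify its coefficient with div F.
d(eta) = (-4*x + 4*y + 5*z) dx ∧ dy ∧ dz; div F = -4*x + 4*y + 5*z

For a 2-form in R^3 of the form above, applying d gives a 3-form with coefficient ∂P/∂x + ∂Q/∂y + ∂R/∂z:
  ∂P/∂x = -4*x
  ∂Q/∂y = 4*y + 5*z
  ∂R/∂z = 0
Sum = -4*x + 4*y + 5*z, which is exactly div F.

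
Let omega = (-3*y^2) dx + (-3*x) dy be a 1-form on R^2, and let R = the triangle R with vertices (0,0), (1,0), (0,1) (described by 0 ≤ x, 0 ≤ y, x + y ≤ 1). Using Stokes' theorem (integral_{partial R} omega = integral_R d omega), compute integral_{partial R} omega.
integral_(partial R) omega = -1/2

Stokes: integral_partial_R omega = integral_R d omega with d omega = (∂Q/∂x - ∂P/∂y) dx ∧ dy.
  ∂Q/∂x = -3
  ∂P/∂y = -6*y
  integrand = ∂Q/∂x - ∂P/∂y = 6*y - 3.
Integrating over R: integral_0^1 integral_0^{1-x} (6*y - 3) dy dx = -1/2.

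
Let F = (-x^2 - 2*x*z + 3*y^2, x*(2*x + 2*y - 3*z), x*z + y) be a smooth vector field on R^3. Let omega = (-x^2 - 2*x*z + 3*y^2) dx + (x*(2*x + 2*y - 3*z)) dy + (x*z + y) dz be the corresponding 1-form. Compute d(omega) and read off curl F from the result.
d(omega) = (3*x + 1) dy ∧ dz + (-2*x - z) dz ∧ dx + (4*x - 4*y - 3*z) dx ∧ dy; curl F = (3*x + 1, -2*x - z, 4*x - 4*y - 3*z)

d omega = sum_{i<j} (∂f_j/∂x_i - ∂f_i/∂x_j) dx_i ∧ dx_j. Under the identification (dy ∧ dz, dz ∧ dx, dx ∧ dy) ↔ (e_x, e_y, e_z), the coefficients are exactly the components of curl F. Compute:
  ∂R/∂y - ∂Q/∂z = (1) - (-3*x) = 3*x + 1
  ∂P/∂z - ∂R/∂x = (-2*x) - (z) = -2*x - z
  ∂Q/∂x - ∂P/∂y = (4*x + 2*y - 3*z) - (6*y) = 4*x - 4*y - 3*z.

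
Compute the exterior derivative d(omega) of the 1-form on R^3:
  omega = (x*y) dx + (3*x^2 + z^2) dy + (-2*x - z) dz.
d(omega) = (5*x) dx ∧ dy + (-2) dx ∧ dz + (-2*z) dy ∧ dz

For a 1-form omega = sum_i f_i dx_i, the exterior derivative is
  d(omega) = sum_{i < j} (∂f_j/∂x_i - ∂f_i/∂x_j) dx_i ∧ dx_j.
  coefficient of dx ∧ dy: ∂f_2/∂x - ∂f_1/∂y = ∂(3*x^2 + z^2)/∂x - ∂(x*y)/∂y = 5*x
  coefficient of dx ∧ dz: ∂f_3/∂x - ∂f_1/∂z = ∂(-2*x - z)/∂x - ∂(x*y)/∂z = -2
  coefficient of dy ∧ dz: ∂f_3/∂y - ∂f_2/∂z = ∂(-2*x - z)/∂y - ∂(3*x^2 + z^2)/∂z = -2*z
Assembling: d(omega) = (5*x) dx ∧ dy + (-2) dx ∧ dz + (-2*z) dy ∧ dz.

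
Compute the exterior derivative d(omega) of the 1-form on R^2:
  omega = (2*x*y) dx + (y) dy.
d(omega) = (-2*x) dx ∧ dy

For a 1-form omega = sum_i f_i dx_i, the exterior derivative is
  d(omega) = sum_{i < j} (∂f_j/∂x_i - ∂f_i/∂x_j) dx_i ∧ dx_j.
  coefficient of dx ∧ dy: ∂f_2/∂x - ∂f_1/∂y = ∂(y)/∂x - ∂(2*x*y)/∂y = -2*x
Assembling: d(omega) = (-2*x) dx ∧ dy.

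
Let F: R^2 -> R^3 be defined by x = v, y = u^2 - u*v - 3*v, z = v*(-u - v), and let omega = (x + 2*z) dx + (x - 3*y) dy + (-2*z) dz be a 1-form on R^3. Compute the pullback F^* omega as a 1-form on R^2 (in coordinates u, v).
F^* omega = (-6*u^3 + 9*u^2*v - 5*u*v^2 + 20*u*v - 2*v^3 - 10*v^2) du + (3*u^3 - 5*u^2*v + 9*u^2 - 6*u*v^2 - 21*u*v - 4*v^3 - 2*v^2 - 29*v) dv

Using F^*(f dg) = (f ∘ F) d(g ∘ F), substitute each coordinate x_i by F_i(u, v) in f_i, and replace dx_i by d F_i = (∂F_i/∂u) du + (∂F_i/∂v) dv.
  For the x component: f_1(F) = v*(-2*u - 2*v + 1); d F_1 = (0) du + (1) dv
  For the y component: f_2(F) = -3*u^2 + 3*u*v + 10*v; d F_2 = (2*u - v) du + (-u - 3) dv
  For the z component: f_3(F) = 2*v*(u + v); d F_3 = (-v) du + (-u - 2*v) dv
Combining and collecting du, dv coefficients:
  coeff of du: -6*u^3 + 9*u^2*v - 5*u*v^2 + 20*u*v - 2*v^3 - 10*v^2
  coeff of dv: 3*u^3 - 5*u^2*v + 9*u^2 - 6*u*v^2 - 21*u*v - 4*v^3 - 2*v^2 - 29*v
F^* omega = (-6*u^3 + 9*u^2*v - 5*u*v^2 + 20*u*v - 2*v^3 - 10*v^2) du + (3*u^3 - 5*u^2*v + 9*u^2 - 6*u*v^2 - 21*u*v - 4*v^3 - 2*v^2 - 29*v) dv.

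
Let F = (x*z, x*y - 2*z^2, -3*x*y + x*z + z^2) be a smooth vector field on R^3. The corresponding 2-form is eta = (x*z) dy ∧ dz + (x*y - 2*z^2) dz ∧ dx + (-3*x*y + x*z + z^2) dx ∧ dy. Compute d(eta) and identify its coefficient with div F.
d(eta) = (2*x + 3*z) dx ∧ dy ∧ dz; div F = 2*x + 3*z

For a 2-form in R^3 of the form above, applying d gives a 3-form with coefficient ∂P/∂x + ∂Q/∂y + ∂R/∂z:
  ∂P/∂x = z
  ∂Q/∂y = x
  ∂R/∂z = x + 2*z
Sum = 2*x + 3*z, which is exactly div F.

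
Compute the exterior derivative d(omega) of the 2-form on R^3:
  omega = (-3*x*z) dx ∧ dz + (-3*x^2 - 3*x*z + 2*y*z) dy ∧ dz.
d(omega) = (-6*x - 3*z) dx ∧ dy ∧ dz

For a 2-form omega = sum_{i<j} g_{ij} dx_i ∧ dx_j, the exterior derivative is
  d(omega) = sum_{i<j} d(g_{ij}) ∧ dx_i ∧ dx_j = sum_{i<j, k} (∂g_{ij}/∂x_k) dx_k ∧ dx_i ∧ dx_j.
Expand each term, using dx_k ∧ dx_i ∧ dx_j = sgn(permutation) dx_{(a)} ∧ dx_{(b)} ∧ dx_{(c)} with (a < b < c) sorted:
  d(-3*x^2 - 3*x*z + 2*y*z) includes (∂/∂x)(-3*x^2 - 3*x*z + 2*y*z) dx = (-6*x - 3*z) dx, which multiplied by dy ∧ dz gives (-6*x - 3*z) dx ∧ dy ∧ dz
Collecting like 3-forms: d(omega) = (-6*x - 3*z) dx ∧ dy ∧ dz.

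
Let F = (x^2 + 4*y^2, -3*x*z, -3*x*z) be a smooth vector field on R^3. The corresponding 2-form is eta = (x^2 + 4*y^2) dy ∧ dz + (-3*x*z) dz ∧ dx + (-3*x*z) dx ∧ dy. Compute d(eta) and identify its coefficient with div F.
d(eta) = (-x) dx ∧ dy ∧ dz; div F = -x

For a 2-form in R^3 of the form above, applying d gives a 3-form with coefficient ∂P/∂x + ∂Q/∂y + ∂R/∂z:
  ∂P/∂x = 2*x
  ∂Q/∂y = 0
  ∂R/∂z = -3*x
Sum = -x, which is exactly div F.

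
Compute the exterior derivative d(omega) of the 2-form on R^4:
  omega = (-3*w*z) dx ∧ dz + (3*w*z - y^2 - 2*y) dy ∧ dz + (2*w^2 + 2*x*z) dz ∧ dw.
d(omega) = (-z) dx ∧ dz ∧ dw + (3*z) dy ∧ dz ∧ dw

For a 2-form omega = sum_{i<j} g_{ij} dx_i ∧ dx_j, the exterior derivative is
  d(omega) = sum_{i<j} d(g_{ij}) ∧ dx_i ∧ dx_j = sum_{i<j, k} (∂g_{ij}/∂x_k) dx_k ∧ dx_i ∧ dx_j.
Expand each term, using dx_k ∧ dx_i ∧ dx_j = sgn(permutation) dx_{(a)} ∧ dx_{(b)} ∧ dx_{(c)} with (a < b < c) sorted:
  d(-3*w*z) includes (∂/∂w)(-3*w*z) dw = (-3*z) dw, which multiplied by dx ∧ dz gives (-3*z) dx ∧ dz ∧ dw
  d(3*w*z - y^2 - 2*y) includes (∂/∂w)(3*w*z - y^2 - 2*y) dw = (3*z) dw, which multiplied by dy ∧ dz gives (3*z) dy ∧ dz ∧ dw
  d(2*w^2 + 2*x*z) includes (∂/∂x)(2*w^2 + 2*x*z) dx = (2*z) dx, which multiplied by dz ∧ dw gives (2*z) dx ∧ dz ∧ dw
Collecting like 3-forms: d(omega) = (-z) dx ∧ dz ∧ dw + (3*z) dy ∧ dz ∧ dw.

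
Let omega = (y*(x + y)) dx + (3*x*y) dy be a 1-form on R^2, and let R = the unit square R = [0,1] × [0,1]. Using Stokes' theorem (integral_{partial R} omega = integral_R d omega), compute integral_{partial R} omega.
integral_(partial R) omega = 0

Stokes: integral_partial_R omega = integral_R d omega with d omega = (∂Q/∂x - ∂P/∂y) dx ∧ dy.
  ∂Q/∂x = 3*y
  ∂P/∂y = x + 2*y
  integrand = ∂Q/∂x - ∂P/∂y = -x + y.
Integrating over R: integral_0^1 integral_0^1 (-x + y) dx dy = 0.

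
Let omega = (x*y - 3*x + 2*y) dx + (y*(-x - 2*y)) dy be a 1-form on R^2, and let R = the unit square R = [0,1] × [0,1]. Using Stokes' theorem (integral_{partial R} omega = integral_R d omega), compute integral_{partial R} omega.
integral_(partial R) omega = -3

Stokes: integral_partial_R omega = integral_R d omega with d omega = (∂Q/∂x - ∂P/∂y) dx ∧ dy.
  ∂Q/∂x = -y
  ∂P/∂y = x + 2
  integrand = ∂Q/∂x - ∂P/∂y = -x - y - 2.
Integrating over R: integral_0^1 integral_0^1 (-x - y - 2) dx dy = -3.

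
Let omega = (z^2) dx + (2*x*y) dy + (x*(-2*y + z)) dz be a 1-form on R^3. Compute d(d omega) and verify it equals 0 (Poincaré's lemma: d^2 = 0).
d(d omega) = 0

Step 1: d omega = sum_{i<j} (∂f_j/∂x_i - ∂f_i/∂x_j) dx_i ∧ dx_j:
  coeff of dx ∧ dy: 2*y
  coeff of dx ∧ dz: -2*y - z
  coeff of dy ∧ dz: -2*x
Step 2: Apply d again to each 2-form coefficient. The only possible 3-form in R^3 is dx ∧ dy ∧ dz, with coefficient
  ∂(coeff of dy∧dz)/∂x - ∂(coeff of dx∧dz)/∂y + ∂(coeff of dx∧dy)/∂z
  = ∂/∂x (-2*x) - ∂/∂y (-2*y - z) + ∂/∂z (2*y).
Each of these terms simplifies to sums of mixed partials that cancel in pairs. The result is 0 (by equality of mixed partials for smooth functions — Schwarz / Clairaut).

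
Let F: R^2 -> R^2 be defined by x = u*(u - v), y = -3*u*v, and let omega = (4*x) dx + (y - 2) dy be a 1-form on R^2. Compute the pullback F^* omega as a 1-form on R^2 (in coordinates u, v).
F^* omega = (8*u^3 - 12*u^2*v + 13*u*v^2 + 6*v) du + (u*(-4*u^2 + 13*u*v + 6)) dv

Using F^*(f dg) = (f ∘ F) d(g ∘ F), substitute each coordinate x_i by F_i(u, v) in f_i, and replace dx_i by d F_i = (∂F_i/∂u) du + (∂F_i/∂v) dv.
  For the x component: f_1(F) = 4*u*(u - v); d F_1 = (2*u - v) du + (-u) dv
  For the y component: f_2(F) = -3*u*v - 2; d F_2 = (-3*v) du + (-3*u) dv
Combining and collecting du, dv coefficients:
  coeff of du: 8*u^3 - 12*u^2*v + 13*u*v^2 + 6*v
  coeff of dv: u*(-4*u^2 + 13*u*v + 6)
F^* omega = (8*u^3 - 12*u^2*v + 13*u*v^2 + 6*v) du + (u*(-4*u^2 + 13*u*v + 6)) dv.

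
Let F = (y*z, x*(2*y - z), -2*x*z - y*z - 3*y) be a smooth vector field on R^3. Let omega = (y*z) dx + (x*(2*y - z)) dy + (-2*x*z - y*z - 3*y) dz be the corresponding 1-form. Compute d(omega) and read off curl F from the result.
d(omega) = (x - z - 3) dy ∧ dz + (y + 2*z) dz ∧ dx + (2*y - 2*z) dx ∧ dy; curl F = (x - z - 3, y + 2*z, 2*y - 2*z)

d omega = sum_{i<j} (∂f_j/∂x_i - ∂f_i/∂x_j) dx_i ∧ dx_j. Under the identification (dy ∧ dz, dz ∧ dx, dx ∧ dy) ↔ (e_x, e_y, e_z), the coefficients are exactly the components of curl F. Compute:
  ∂R/∂y - ∂Q/∂z = (-z - 3) - (-x) = x - z - 3
  ∂P/∂z - ∂R/∂x = (y) - (-2*z) = y + 2*z
  ∂Q/∂x - ∂P/∂y = (2*y - z) - (z) = 2*y - 2*z.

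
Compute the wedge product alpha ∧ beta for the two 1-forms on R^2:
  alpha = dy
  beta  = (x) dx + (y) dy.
alpha ∧ beta = (-x) dx ∧ dy

Distribute the wedge, using dx_i ∧ dx_j = -dx_j ∧ dx_i and dx_i ∧ dx_i = 0. For each pair (i, j) with i < j, the coefficient of dx_i ∧ dx_j in alpha ∧ beta is (alpha_i * beta_j - alpha_j * beta_i). Collecting: alpha ∧ beta = (-x) dx ∧ dy.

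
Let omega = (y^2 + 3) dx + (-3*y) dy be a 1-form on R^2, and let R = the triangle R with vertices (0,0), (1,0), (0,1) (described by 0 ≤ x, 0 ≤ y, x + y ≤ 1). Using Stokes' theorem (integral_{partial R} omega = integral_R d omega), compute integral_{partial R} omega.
integral_(partial R) omega = -1/3

Stokes: integral_partial_R omega = integral_R d omega with d omega = (∂Q/∂x - ∂P/∂y) dx ∧ dy.
  ∂Q/∂x = 0
  ∂P/∂y = 2*y
  integrand = ∂Q/∂x - ∂P/∂y = -2*y.
Integrating over R: integral_0^1 integral_0^{1-x} (-2*y) dy dx = -1/3.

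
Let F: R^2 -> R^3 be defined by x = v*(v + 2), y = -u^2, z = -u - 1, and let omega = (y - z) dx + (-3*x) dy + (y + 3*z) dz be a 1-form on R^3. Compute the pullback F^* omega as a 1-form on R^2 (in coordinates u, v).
F^* omega = (u^2 + 6*u*v^2 + 12*u*v + 3*u + 3) du + (-2*u^2*v - 2*u^2 + 2*u*v + 2*u + 2*v + 2) dv

Using F^*(f dg) = (f ∘ F) d(g ∘ F), substitute each coordinate x_i by F_i(u, v) in f_i, and replace dx_i by d F_i = (∂F_i/∂u) du + (∂F_i/∂v) dv.
  For the x component: f_1(F) = -u^2 + u + 1; d F_1 = (0) du + (2*v + 2) dv
  For the y component: f_2(F) = 3*v*(-v - 2); d F_2 = (-2*u) du + (0) dv
  For the z component: f_3(F) = -u^2 - 3*u - 3; d F_3 = (-1) du + (0) dv
Combining and collecting du, dv coefficients:
  coeff of du: u^2 + 6*u*v^2 + 12*u*v + 3*u + 3
  coeff of dv: -2*u^2*v - 2*u^2 + 2*u*v + 2*u + 2*v + 2
F^* omega = (u^2 + 6*u*v^2 + 12*u*v + 3*u + 3) du + (-2*u^2*v - 2*u^2 + 2*u*v + 2*u + 2*v + 2) dv.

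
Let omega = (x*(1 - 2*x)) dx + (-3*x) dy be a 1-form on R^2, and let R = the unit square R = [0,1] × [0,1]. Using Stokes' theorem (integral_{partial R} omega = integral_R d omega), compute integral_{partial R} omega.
integral_(partial R) omega = -3

Stokes: integral_partial_R omega = integral_R d omega with d omega = (∂Q/∂x - ∂P/∂y) dx ∧ dy.
  ∂Q/∂x = -3
  ∂P/∂y = 0
  integrand = ∂Q/∂x - ∂P/∂y = -3.
Integrating over R: integral_0^1 integral_0^1 (-3) dx dy = -3.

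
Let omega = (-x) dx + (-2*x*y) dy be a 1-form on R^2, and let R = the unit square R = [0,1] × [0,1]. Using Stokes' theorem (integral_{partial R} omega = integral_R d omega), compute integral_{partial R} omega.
integral_(partial R) omega = -1

Stokes: integral_partial_R omega = integral_R d omega with d omega = (∂Q/∂x - ∂P/∂y) dx ∧ dy.
  ∂Q/∂x = -2*y
  ∂P/∂y = 0
  integrand = ∂Q/∂x - ∂P/∂y = -2*y.
Integrating over R: integral_0^1 integral_0^1 (-2*y) dx dy = -1.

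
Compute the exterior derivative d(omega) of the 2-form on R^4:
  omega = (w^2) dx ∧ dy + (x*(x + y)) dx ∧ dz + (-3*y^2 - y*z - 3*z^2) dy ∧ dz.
d(omega) = (2*w) dx ∧ dy ∧ dw + (-x) dx ∧ dy ∧ dz

For a 2-form omega = sum_{i<j} g_{ij} dx_i ∧ dx_j, the exterior derivative is
  d(omega) = sum_{i<j} d(g_{ij}) ∧ dx_i ∧ dx_j = sum_{i<j, k} (∂g_{ij}/∂x_k) dx_k ∧ dx_i ∧ dx_j.
Expand each term, using dx_k ∧ dx_i ∧ dx_j = sgn(permutation) dx_{(a)} ∧ dx_{(b)} ∧ dx_{(c)} with (a < b < c) sorted:
  d(w^2) includes (∂/∂w)(w^2) dw = (2*w) dw, which multiplied by dx ∧ dy gives (2*w) dx ∧ dy ∧ dw
  d(x*(x + y)) includes (∂/∂y)(x*(x + y)) dy = (x) dy, which multiplied by dx ∧ dz gives (-x) dx ∧ dy ∧ dz
Collecting like 3-forms: d(omega) = (2*w) dx ∧ dy ∧ dw + (-x) dx ∧ dy ∧ dz.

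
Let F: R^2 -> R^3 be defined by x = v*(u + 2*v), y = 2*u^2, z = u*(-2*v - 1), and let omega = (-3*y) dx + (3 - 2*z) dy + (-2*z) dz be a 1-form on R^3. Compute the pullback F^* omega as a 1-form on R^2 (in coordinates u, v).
F^* omega = (2*u*(5*u*v + 4*u - 4*v^2 - 4*v + 5)) du + (u^2*(-6*u - 32*v - 4)) dv

Using F^*(f dg) = (f ∘ F) d(g ∘ F), substitute each coordinate x_i by F_i(u, v) in f_i, and replace dx_i by d F_i = (∂F_i/∂u) du + (∂F_i/∂v) dv.
  For the x component: f_1(F) = -6*u^2; d F_1 = (v) du + (u + 4*v) dv
  For the y component: f_2(F) = 4*u*v + 2*u + 3; d F_2 = (4*u) du + (0) dv
  For the z component: f_3(F) = 2*u*(2*v + 1); d F_3 = (-2*v - 1) du + (-2*u) dv
Combining and collecting du, dv coefficients:
  coeff of du: 2*u*(5*u*v + 4*u - 4*v^2 - 4*v + 5)
  coeff of dv: u^2*(-6*u - 32*v - 4)
F^* omega = (2*u*(5*u*v + 4*u - 4*v^2 - 4*v + 5)) du + (u^2*(-6*u - 32*v - 4)) dv.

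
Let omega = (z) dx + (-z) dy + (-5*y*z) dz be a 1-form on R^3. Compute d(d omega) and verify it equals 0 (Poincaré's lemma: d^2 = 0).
d(d omega) = 0

Step 1: d omega = sum_{i<j} (∂f_j/∂x_i - ∂f_i/∂x_j) dx_i ∧ dx_j:
  coeff of dx ∧ dy: 0
  coeff of dx ∧ dz: -1
  coeff of dy ∧ dz: 1 - 5*z
Step 2: Apply d again to each 2-form coefficient. The only possible 3-form in R^3 is dx ∧ dy ∧ dz, with coefficient
  ∂(coeff of dy∧dz)/∂x - ∂(coeff of dx∧dz)/∂y + ∂(coeff of dx∧dy)/∂z
  = ∂/∂x (1 - 5*z) - ∂/∂y (-1) + ∂/∂z (0).
Each of these terms simplifies to sums of mixed partials that cancel in pairs. The result is 0 (by equality of mixed partials for smooth functions — Schwarz / Clairaut).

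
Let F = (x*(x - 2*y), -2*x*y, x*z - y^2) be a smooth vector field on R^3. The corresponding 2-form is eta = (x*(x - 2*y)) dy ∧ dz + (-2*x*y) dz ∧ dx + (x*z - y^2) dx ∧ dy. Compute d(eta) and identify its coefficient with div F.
d(eta) = (x - 2*y) dx ∧ dy ∧ dz; div F = x - 2*y

For a 2-form in R^3 of the form above, applying d gives a 3-form with coefficient ∂P/∂x + ∂Q/∂y + ∂R/∂z:
  ∂P/∂x = 2*x - 2*y
  ∂Q/∂y = -2*x
  ∂R/∂z = x
Sum = x - 2*y, which is exactly div F.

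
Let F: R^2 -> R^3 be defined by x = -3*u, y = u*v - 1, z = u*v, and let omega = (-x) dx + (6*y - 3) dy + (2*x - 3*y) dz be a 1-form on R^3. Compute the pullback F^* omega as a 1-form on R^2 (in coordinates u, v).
F^* omega = (3*u*v^2 - 6*u*v - 9*u - 6*v) du + (3*u*(u*v - 2*u - 2)) dv

Using F^*(f dg) = (f ∘ F) d(g ∘ F), substitute each coordinate x_i by F_i(u, v) in f_i, and replace dx_i by d F_i = (∂F_i/∂u) du + (∂F_i/∂v) dv.
  For the x component: f_1(F) = 3*u; d F_1 = (-3) du + (0) dv
  For the y component: f_2(F) = 6*u*v - 9; d F_2 = (v) du + (u) dv
  For the z component: f_3(F) = -3*u*v - 6*u + 3; d F_3 = (v) du + (u) dv
Combining and collecting du, dv coefficients:
  coeff of du: 3*u*v^2 - 6*u*v - 9*u - 6*v
  coeff of dv: 3*u*(u*v - 2*u - 2)
F^* omega = (3*u*v^2 - 6*u*v - 9*u - 6*v) du + (3*u*(u*v - 2*u - 2)) dv.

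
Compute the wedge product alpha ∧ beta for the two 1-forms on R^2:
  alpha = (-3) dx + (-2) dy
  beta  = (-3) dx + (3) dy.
alpha ∧ beta = (-15) dx ∧ dy

Distribute the wedge, using dx_i ∧ dx_j = -dx_j ∧ dx_i and dx_i ∧ dx_i = 0. For each pair (i, j) with i < j, the coefficient of dx_i ∧ dx_j in alpha ∧ beta is (alpha_i * beta_j - alpha_j * beta_i). Collecting: alpha ∧ beta = (-15) dx ∧ dy.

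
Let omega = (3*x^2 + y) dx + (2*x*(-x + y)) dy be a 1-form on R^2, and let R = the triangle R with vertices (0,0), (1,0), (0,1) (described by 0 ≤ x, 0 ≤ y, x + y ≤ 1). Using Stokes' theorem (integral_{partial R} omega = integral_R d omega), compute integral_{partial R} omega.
integral_(partial R) omega = -5/6

Stokes: integral_partial_R omega = integral_R d omega with d omega = (∂Q/∂x - ∂P/∂y) dx ∧ dy.
  ∂Q/∂x = -4*x + 2*y
  ∂P/∂y = 1
  integrand = ∂Q/∂x - ∂P/∂y = -4*x + 2*y - 1.
Integrating over R: integral_0^1 integral_0^{1-x} (-4*x + 2*y - 1) dy dx = -5/6.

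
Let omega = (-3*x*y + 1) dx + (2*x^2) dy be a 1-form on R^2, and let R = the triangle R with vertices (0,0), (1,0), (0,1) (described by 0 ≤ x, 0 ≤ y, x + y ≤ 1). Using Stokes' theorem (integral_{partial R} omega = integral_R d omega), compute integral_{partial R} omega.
integral_(partial R) omega = 7/6

Stokes: integral_partial_R omega = integral_R d omega with d omega = (∂Q/∂x - ∂P/∂y) dx ∧ dy.
  ∂Q/∂x = 4*x
  ∂P/∂y = -3*x
  integrand = ∂Q/∂x - ∂P/∂y = 7*x.
Integrating over R: integral_0^1 integral_0^{1-x} (7*x) dy dx = 7/6.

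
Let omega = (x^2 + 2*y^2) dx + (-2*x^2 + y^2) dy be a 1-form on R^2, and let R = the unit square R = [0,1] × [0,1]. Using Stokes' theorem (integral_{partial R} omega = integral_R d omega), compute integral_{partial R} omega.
integral_(partial R) omega = -4

Stokes: integral_partial_R omega = integral_R d omega with d omega = (∂Q/∂x - ∂P/∂y) dx ∧ dy.
  ∂Q/∂x = -4*x
  ∂P/∂y = 4*y
  integrand = ∂Q/∂x - ∂P/∂y = -4*x - 4*y.
Integrating over R: integral_0^1 integral_0^1 (-4*x - 4*y) dx dy = -4.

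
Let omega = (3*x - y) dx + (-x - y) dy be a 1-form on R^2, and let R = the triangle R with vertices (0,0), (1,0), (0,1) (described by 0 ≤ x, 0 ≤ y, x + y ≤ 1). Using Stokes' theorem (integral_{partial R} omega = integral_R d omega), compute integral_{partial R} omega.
integral_(partial R) omega = 0

Stokes: integral_partial_R omega = integral_R d omega with d omega = (∂Q/∂x - ∂P/∂y) dx ∧ dy.
  ∂Q/∂x = -1
  ∂P/∂y = -1
  integrand = ∂Q/∂x - ∂P/∂y = 0.
Integrating over R: integral_0^1 integral_0^{1-x} (0) dy dx = 0.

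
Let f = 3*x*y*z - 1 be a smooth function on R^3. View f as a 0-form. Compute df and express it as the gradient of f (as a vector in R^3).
df = (3*y*z) dx + (3*x*z) dy + (3*x*y) dz; grad f = (3*y*z, 3*x*z, 3*x*y)

For a 0-form f, d f = (∂f/∂x) dx + (∂f/∂y) dy + (∂f/∂z) dz. The components of the vector representation are exactly the entries of grad f in Cartesian coordinates:
  ∂f/∂x = 3*y*z
  ∂f/∂y = 3*x*z
  ∂f/∂z = 3*x*y.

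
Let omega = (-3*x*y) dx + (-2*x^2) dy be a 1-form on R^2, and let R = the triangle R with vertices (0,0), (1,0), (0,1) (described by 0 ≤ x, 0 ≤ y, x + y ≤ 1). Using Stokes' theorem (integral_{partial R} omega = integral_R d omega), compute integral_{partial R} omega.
integral_(partial R) omega = -1/6

Stokes: integral_partial_R omega = integral_R d omega with d omega = (∂Q/∂x - ∂P/∂y) dx ∧ dy.
  ∂Q/∂x = -4*x
  ∂P/∂y = -3*x
  integrand = ∂Q/∂x - ∂P/∂y = -x.
Integrating over R: integral_0^1 integral_0^{1-x} (-x) dy dx = -1/6.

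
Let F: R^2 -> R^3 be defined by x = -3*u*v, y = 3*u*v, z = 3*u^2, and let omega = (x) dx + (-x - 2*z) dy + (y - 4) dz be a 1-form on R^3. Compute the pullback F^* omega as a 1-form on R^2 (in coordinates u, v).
F^* omega = (6*u*(3*v^2 - 4)) du + (18*u^2*(-u + v)) dv

Using F^*(f dg) = (f ∘ F) d(g ∘ F), substitute each coordinate x_i by F_i(u, v) in f_i, and replace dx_i by d F_i = (∂F_i/∂u) du + (∂F_i/∂v) dv.
  For the x component: f_1(F) = -3*u*v; d F_1 = (-3*v) du + (-3*u) dv
  For the y component: f_2(F) = 3*u*(-2*u + v); d F_2 = (3*v) du + (3*u) dv
  For the z component: f_3(F) = 3*u*v - 4; d F_3 = (6*u) du + (0) dv
Combining and collecting du, dv coefficients:
  coeff of du: 6*u*(3*v^2 - 4)
  coeff of dv: 18*u^2*(-u + v)
F^* omega = (6*u*(3*v^2 - 4)) du + (18*u^2*(-u + v)) dv.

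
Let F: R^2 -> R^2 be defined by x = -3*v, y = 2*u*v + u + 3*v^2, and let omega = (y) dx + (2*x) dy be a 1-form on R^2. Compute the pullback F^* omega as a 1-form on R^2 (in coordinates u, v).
F^* omega = (6*v*(-2*v - 1)) du + (-18*u*v - 3*u - 45*v^2) dv

Using F^*(f dg) = (f ∘ F) d(g ∘ F), substitute each coordinate x_i by F_i(u, v) in f_i, and replace dx_i by d F_i = (∂F_i/∂u) du + (∂F_i/∂v) dv.
  For the x component: f_1(F) = 2*u*v + u + 3*v^2; d F_1 = (0) du + (-3) dv
  For the y component: f_2(F) = -6*v; d F_2 = (2*v + 1) du + (2*u + 6*v) dv
Combining and collecting du, dv coefficients:
  coeff of du: 6*v*(-2*v - 1)
  coeff of dv: -18*u*v - 3*u - 45*v^2
F^* omega = (6*v*(-2*v - 1)) du + (-18*u*v - 3*u - 45*v^2) dv.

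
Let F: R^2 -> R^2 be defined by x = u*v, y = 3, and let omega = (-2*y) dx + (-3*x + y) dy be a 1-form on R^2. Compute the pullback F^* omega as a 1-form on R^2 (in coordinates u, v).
F^* omega = (-6*v) du + (-6*u) dv

Using F^*(f dg) = (f ∘ F) d(g ∘ F), substitute each coordinate x_i by F_i(u, v) in f_i, and replace dx_i by d F_i = (∂F_i/∂u) du + (∂F_i/∂v) dv.
  For the x component: f_1(F) = -6; d F_1 = (v) du + (u) dv
  For the y component: f_2(F) = -3*u*v + 3; d F_2 = (0) du + (0) dv
Combining and collecting du, dv coefficients:
  coeff of du: -6*v
  coeff of dv: -6*u
F^* omega = (-6*v) du + (-6*u) dv.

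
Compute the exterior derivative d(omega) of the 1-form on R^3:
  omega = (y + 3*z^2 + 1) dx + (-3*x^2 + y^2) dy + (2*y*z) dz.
d(omega) = (-6*x - 1) dx ∧ dy + (-6*z) dx ∧ dz + (2*z) dy ∧ dz

For a 1-form omega = sum_i f_i dx_i, the exterior derivative is
  d(omega) = sum_{i < j} (∂f_j/∂x_i - ∂f_i/∂x_j) dx_i ∧ dx_j.
  coefficient of dx ∧ dy: ∂f_2/∂x - ∂f_1/∂y = ∂(-3*x^2 + y^2)/∂x - ∂(y + 3*z^2 + 1)/∂y = -6*x - 1
  coefficient of dx ∧ dz: ∂f_3/∂x - ∂f_1/∂z = ∂(2*y*z)/∂x - ∂(y + 3*z^2 + 1)/∂z = -6*z
  coefficient of dy ∧ dz: ∂f_3/∂y - ∂f_2/∂z = ∂(2*y*z)/∂y - ∂(-3*x^2 + y^2)/∂z = 2*z
Assembling: d(omega) = (-6*x - 1) dx ∧ dy + (-6*z) dx ∧ dz + (2*z) dy ∧ dz.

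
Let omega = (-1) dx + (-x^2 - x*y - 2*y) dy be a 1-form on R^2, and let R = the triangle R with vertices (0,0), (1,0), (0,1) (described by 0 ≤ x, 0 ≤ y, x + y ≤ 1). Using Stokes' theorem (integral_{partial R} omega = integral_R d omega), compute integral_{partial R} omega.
integral_(partial R) omega = -1/2

Stokes: integral_partial_R omega = integral_R d omega with d omega = (∂Q/∂x - ∂P/∂y) dx ∧ dy.
  ∂Q/∂x = -2*x - y
  ∂P/∂y = 0
  integrand = ∂Q/∂x - ∂P/∂y = -2*x - y.
Integrating over R: integral_0^1 integral_0^{1-x} (-2*x - y) dy dx = -1/2.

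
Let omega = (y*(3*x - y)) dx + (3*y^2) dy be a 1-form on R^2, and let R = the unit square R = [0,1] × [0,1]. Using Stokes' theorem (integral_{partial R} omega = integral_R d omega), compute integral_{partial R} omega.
integral_(partial R) omega = -1/2

Stokes: integral_partial_R omega = integral_R d omega with d omega = (∂Q/∂x - ∂P/∂y) dx ∧ dy.
  ∂Q/∂x = 0
  ∂P/∂y = 3*x - 2*y
  integrand = ∂Q/∂x - ∂P/∂y = -3*x + 2*y.
Integrating over R: integral_0^1 integral_0^1 (-3*x + 2*y) dx dy = -1/2.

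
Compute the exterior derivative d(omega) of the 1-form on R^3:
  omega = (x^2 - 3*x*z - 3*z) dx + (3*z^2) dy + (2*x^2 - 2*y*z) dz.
d(omega) = (7*x + 3) dx ∧ dz + (-8*z) dy ∧ dz

For a 1-form omega = sum_i f_i dx_i, the exterior derivative is
  d(omega) = sum_{i < j} (∂f_j/∂x_i - ∂f_i/∂x_j) dx_i ∧ dx_j.
  coefficient of dx ∧ dz: ∂f_3/∂x - ∂f_1/∂z = ∂(2*x^2 - 2*y*z)/∂x - ∂(x^2 - 3*x*z - 3*z)/∂z = 7*x + 3
  coefficient of dy ∧ dz: ∂f_3/∂y - ∂f_2/∂z = ∂(2*x^2 - 2*y*z)/∂y - ∂(3*z^2)/∂z = -8*z
Assembling: d(omega) = (7*x + 3) dx ∧ dz + (-8*z) dy ∧ dz.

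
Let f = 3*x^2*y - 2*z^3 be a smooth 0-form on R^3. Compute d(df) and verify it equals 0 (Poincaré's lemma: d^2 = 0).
d(df) = 0

Step 1: df = sum_i (∂f/∂x_i) dx_i = (6*x*y) dx + (3*x^2) dy + (-6*z^2) dz.
Step 2: Apply d again. Using the 1-form formula, the coefficient of dx ∧ dy in d(df) is ∂^2 f/∂x ∂y - ∂^2 f/∂y ∂x = (6*x) - (6*x) = 0 (equality of mixed partials for smooth f).
Similarly for dx ∧ dz and dy ∧ dz — all coefficients vanish. So d(df) = 0.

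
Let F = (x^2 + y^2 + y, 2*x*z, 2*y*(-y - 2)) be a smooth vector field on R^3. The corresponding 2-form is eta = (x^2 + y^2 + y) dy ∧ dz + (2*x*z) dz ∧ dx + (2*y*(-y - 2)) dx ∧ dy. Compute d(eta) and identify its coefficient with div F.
d(eta) = (2*x) dx ∧ dy ∧ dz; div F = 2*x

For a 2-form in R^3 of the form above, applying d gives a 3-form with coefficient ∂P/∂x + ∂Q/∂y + ∂R/∂z:
  ∂P/∂x = 2*x
  ∂Q/∂y = 0
  ∂R/∂z = 0
Sum = 2*x, which is exactly div F.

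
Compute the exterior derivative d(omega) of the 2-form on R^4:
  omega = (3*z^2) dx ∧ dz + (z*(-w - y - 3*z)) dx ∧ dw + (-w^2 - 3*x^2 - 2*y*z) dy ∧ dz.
d(omega) = (z) dx ∧ dy ∧ dw + (w + y + 6*z) dx ∧ dz ∧ dw + (-6*x) dx ∧ dy ∧ dz + (-2*w) dy ∧ dz ∧ dw

For a 2-form omega = sum_{i<j} g_{ij} dx_i ∧ dx_j, the exterior derivative is
  d(omega) = sum_{i<j} d(g_{ij}) ∧ dx_i ∧ dx_j = sum_{i<j, k} (∂g_{ij}/∂x_k) dx_k ∧ dx_i ∧ dx_j.
Expand each term, using dx_k ∧ dx_i ∧ dx_j = sgn(permutation) dx_{(a)} ∧ dx_{(b)} ∧ dx_{(c)} with (a < b < c) sorted:
  d(z*(-w - y - 3*z)) includes (∂/∂y)(z*(-w - y - 3*z)) dy = (-z) dy, which multiplied by dx ∧ dw gives (z) dx ∧ dy ∧ dw
  d(z*(-w - y - 3*z)) includes (∂/∂z)(z*(-w - y - 3*z)) dz = (-w - y - 6*z) dz, which multiplied by dx ∧ dw gives (w + y + 6*z) dx ∧ dz ∧ dw
  d(-w^2 - 3*x^2 - 2*y*z) includes (∂/∂x)(-w^2 - 3*x^2 - 2*y*z) dx = (-6*x) dx, which multiplied by dy ∧ dz gives (-6*x) dx ∧ dy ∧ dz
  d(-w^2 - 3*x^2 - 2*y*z) includes (∂/∂w)(-w^2 - 3*x^2 - 2*y*z) dw = (-2*w) dw, which multiplied by dy ∧ dz gives (-2*w) dy ∧ dz ∧ dw
Collecting like 3-forms: d(omega) = (z) dx ∧ dy ∧ dw + (w + y + 6*z) dx ∧ dz ∧ dw + (-6*x) dx ∧ dy ∧ dz + (-2*w) dy ∧ dz ∧ dw.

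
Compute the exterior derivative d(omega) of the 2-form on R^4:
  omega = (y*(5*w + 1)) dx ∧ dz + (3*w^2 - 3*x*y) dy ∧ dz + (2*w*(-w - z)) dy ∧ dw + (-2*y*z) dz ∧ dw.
d(omega) = (-5*w - 3*y - 1) dx ∧ dy ∧ dz + (5*y) dx ∧ dz ∧ dw + (8*w - 2*z) dy ∧ dz ∧ dw

For a 2-form omega = sum_{i<j} g_{ij} dx_i ∧ dx_j, the exterior derivative is
  d(omega) = sum_{i<j} d(g_{ij}) ∧ dx_i ∧ dx_j = sum_{i<j, k} (∂g_{ij}/∂x_k) dx_k ∧ dx_i ∧ dx_j.
Expand each term, using dx_k ∧ dx_i ∧ dx_j = sgn(permutation) dx_{(a)} ∧ dx_{(b)} ∧ dx_{(c)} with (a < b < c) sorted:
  d(y*(5*w + 1)) includes (∂/∂y)(y*(5*w + 1)) dy = (5*w + 1) dy, which multiplied by dx ∧ dz gives (-5*w - 1) dx ∧ dy ∧ dz
  d(y*(5*w + 1)) includes (∂/∂w)(y*(5*w + 1)) dw = (5*y) dw, which multiplied by dx ∧ dz gives (5*y) dx ∧ dz ∧ dw
  d(3*w^2 - 3*x*y) includes (∂/∂x)(3*w^2 - 3*x*y) dx = (-3*y) dx, which multiplied by dy ∧ dz gives (-3*y) dx ∧ dy ∧ dz
  d(3*w^2 - 3*x*y) includes (∂/∂w)(3*w^2 - 3*x*y) dw = (6*w) dw, which multiplied by dy ∧ dz gives (6*w) dy ∧ dz ∧ dw
  d(2*w*(-w - z)) includes (∂/∂z)(2*w*(-w - z)) dz = (-2*w) dz, which multiplied by dy ∧ dw gives (2*w) dy ∧ dz ∧ dw
  d(-2*y*z) includes (∂/∂y)(-2*y*z) dy = (-2*z) dy, which multiplied by dz ∧ dw gives (-2*z) dy ∧ dz ∧ dw
Collecting like 3-forms: d(omega) = (-5*w - 3*y - 1) dx ∧ dy ∧ dz + (5*y) dx ∧ dz ∧ dw + (8*w - 2*z) dy ∧ dz ∧ dw.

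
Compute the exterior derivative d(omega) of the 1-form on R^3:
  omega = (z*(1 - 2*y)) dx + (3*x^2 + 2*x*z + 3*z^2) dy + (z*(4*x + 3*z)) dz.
d(omega) = (6*x + 4*z) dx ∧ dy + (2*y + 4*z - 1) dx ∧ dz + (-2*x - 6*z) dy ∧ dz

For a 1-form omega = sum_i f_i dx_i, the exterior derivative is
  d(omega) = sum_{i < j} (∂f_j/∂x_i - ∂f_i/∂x_j) dx_i ∧ dx_j.
  coefficient of dx ∧ dy: ∂f_2/∂x - ∂f_1/∂y = ∂(3*x^2 + 2*x*z + 3*z^2)/∂x - ∂(z*(1 - 2*y))/∂y = 6*x + 4*z
  coefficient of dx ∧ dz: ∂f_3/∂x - ∂f_1/∂z = ∂(z*(4*x + 3*z))/∂x - ∂(z*(1 - 2*y))/∂z = 2*y + 4*z - 1
  coefficient of dy ∧ dz: ∂f_3/∂y - ∂f_2/∂z = ∂(z*(4*x + 3*z))/∂y - ∂(3*x^2 + 2*x*z + 3*z^2)/∂z = -2*x - 6*z
Assembling: d(omega) = (6*x + 4*z) dx ∧ dy + (2*y + 4*z - 1) dx ∧ dz + (-2*x - 6*z) dy ∧ dz.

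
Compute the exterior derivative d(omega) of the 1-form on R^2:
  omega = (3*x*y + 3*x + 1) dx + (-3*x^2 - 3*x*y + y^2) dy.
d(omega) = (-9*x - 3*y) dx ∧ dy

For a 1-form omega = sum_i f_i dx_i, the exterior derivative is
  d(omega) = sum_{i < j} (∂f_j/∂x_i - ∂f_i/∂x_j) dx_i ∧ dx_j.
  coefficient of dx ∧ dy: ∂f_2/∂x - ∂f_1/∂y = ∂(-3*x^2 - 3*x*y + y^2)/∂x - ∂(3*x*y + 3*x + 1)/∂y = -9*x - 3*y
Assembling: d(omega) = (-9*x - 3*y) dx ∧ dy.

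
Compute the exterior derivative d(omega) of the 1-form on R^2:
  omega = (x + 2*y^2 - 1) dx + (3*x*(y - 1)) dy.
d(omega) = (-y - 3) dx ∧ dy

For a 1-form omega = sum_i f_i dx_i, the exterior derivative is
  d(omega) = sum_{i < j} (∂f_j/∂x_i - ∂f_i/∂x_j) dx_i ∧ dx_j.
  coefficient of dx ∧ dy: ∂f_2/∂x - ∂f_1/∂y = ∂(3*x*(y - 1))/∂x - ∂(x + 2*y^2 - 1)/∂y = -y - 3
Assembling: d(omega) = (-y - 3) dx ∧ dy.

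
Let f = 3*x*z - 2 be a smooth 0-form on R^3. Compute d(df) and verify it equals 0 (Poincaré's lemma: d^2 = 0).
d(df) = 0

Step 1: df = sum_i (∂f/∂x_i) dx_i = (3*z) dx + (0) dy + (3*x) dz.
Step 2: Apply d again. Using the 1-form formula, the coefficient of dx ∧ dy in d(df) is ∂^2 f/∂x ∂y - ∂^2 f/∂y ∂x = (0) - (0) = 0 (equality of mixed partials for smooth f).
Similarly for dx ∧ dz and dy ∧ dz — all coefficients vanish. So d(df) = 0.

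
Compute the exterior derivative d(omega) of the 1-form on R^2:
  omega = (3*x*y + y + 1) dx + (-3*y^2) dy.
d(omega) = (-3*x - 1) dx ∧ dy

For a 1-form omega = sum_i f_i dx_i, the exterior derivative is
  d(omega) = sum_{i < j} (∂f_j/∂x_i - ∂f_i/∂x_j) dx_i ∧ dx_j.
  coefficient of dx ∧ dy: ∂f_2/∂x - ∂f_1/∂y = ∂(-3*y^2)/∂x - ∂(3*x*y + y + 1)/∂y = -3*x - 1
Assembling: d(omega) = (-3*x - 1) dx ∧ dy.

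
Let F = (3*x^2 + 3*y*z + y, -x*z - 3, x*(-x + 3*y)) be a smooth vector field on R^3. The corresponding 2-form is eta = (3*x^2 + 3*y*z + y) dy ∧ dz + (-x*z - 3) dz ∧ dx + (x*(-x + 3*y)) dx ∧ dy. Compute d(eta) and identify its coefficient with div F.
d(eta) = (6*x) dx ∧ dy ∧ dz; div F = 6*x

For a 2-form in R^3 of the form above, applying d gives a 3-form with coefficient ∂P/∂x + ∂Q/∂y + ∂R/∂z:
  ∂P/∂x = 6*x
  ∂Q/∂y = 0
  ∂R/∂z = 0
Sum = 6*x, which is exactly div F.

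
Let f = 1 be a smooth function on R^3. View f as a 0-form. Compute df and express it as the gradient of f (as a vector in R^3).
df = (0) dx + (0) dy + (0) dz; grad f = (0, 0, 0)

For a 0-form f, d f = (∂f/∂x) dx + (∂f/∂y) dy + (∂f/∂z) dz. The components of the vector representation are exactly the entries of grad f in Cartesian coordinates:
  ∂f/∂x = 0
  ∂f/∂y = 0
  ∂f/∂z = 0.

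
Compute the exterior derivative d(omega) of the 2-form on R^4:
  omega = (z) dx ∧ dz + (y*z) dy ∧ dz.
d(omega) = 0

For a 2-form omega = sum_{i<j} g_{ij} dx_i ∧ dx_j, the exterior derivative is
  d(omega) = sum_{i<j} d(g_{ij}) ∧ dx_i ∧ dx_j = sum_{i<j, k} (∂g_{ij}/∂x_k) dx_k ∧ dx_i ∧ dx_j.
Expand each term, using dx_k ∧ dx_i ∧ dx_j = sgn(permutation) dx_{(a)} ∧ dx_{(b)} ∧ dx_{(c)} with (a < b < c) sorted:

Collecting like 3-forms: d(omega) = 0.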